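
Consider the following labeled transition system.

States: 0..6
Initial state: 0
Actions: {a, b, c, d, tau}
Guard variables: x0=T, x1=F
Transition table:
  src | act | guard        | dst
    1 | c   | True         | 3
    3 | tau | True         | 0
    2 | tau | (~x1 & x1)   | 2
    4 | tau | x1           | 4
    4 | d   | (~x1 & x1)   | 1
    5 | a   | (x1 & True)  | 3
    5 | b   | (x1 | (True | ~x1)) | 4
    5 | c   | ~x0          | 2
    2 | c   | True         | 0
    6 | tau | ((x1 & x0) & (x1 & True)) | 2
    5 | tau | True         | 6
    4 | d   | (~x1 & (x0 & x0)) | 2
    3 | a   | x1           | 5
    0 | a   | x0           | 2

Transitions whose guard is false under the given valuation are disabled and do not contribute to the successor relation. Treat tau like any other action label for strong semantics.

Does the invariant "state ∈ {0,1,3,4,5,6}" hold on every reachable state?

Safe = {0,1,3,4,5,6}
Reach set: {0,2}
  0: ok
  2: outside
counterexample path to 2: a

Answer: INVARIANT VIOLATED at state 2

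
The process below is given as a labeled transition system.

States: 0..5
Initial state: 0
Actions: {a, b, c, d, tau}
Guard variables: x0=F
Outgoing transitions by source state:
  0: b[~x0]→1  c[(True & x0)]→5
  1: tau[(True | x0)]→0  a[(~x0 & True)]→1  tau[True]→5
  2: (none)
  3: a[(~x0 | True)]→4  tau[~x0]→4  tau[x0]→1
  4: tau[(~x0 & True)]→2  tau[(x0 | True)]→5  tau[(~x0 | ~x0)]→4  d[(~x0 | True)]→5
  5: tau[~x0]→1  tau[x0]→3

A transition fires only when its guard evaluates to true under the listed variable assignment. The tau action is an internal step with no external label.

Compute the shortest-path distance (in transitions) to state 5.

Answer: 2

Trace:
Breadth-first toward 5:
  Layer 0: {0}
  Layer 1: {1}
  Layer 2: {5}
5 enters at depth 2; path b·tau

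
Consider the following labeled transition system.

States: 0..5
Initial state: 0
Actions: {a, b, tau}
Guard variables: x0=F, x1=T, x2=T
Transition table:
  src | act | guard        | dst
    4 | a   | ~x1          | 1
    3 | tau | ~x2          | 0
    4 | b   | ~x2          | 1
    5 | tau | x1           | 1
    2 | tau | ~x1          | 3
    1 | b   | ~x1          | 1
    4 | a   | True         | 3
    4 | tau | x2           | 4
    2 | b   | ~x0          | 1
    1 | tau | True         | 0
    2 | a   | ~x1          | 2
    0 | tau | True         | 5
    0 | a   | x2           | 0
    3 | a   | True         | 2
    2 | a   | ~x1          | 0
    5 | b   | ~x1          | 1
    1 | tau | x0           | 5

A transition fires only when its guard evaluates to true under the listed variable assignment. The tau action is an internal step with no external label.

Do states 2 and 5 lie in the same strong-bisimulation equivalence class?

Answer: NOT BISIMILAR

Analysis:
Compute ~ classes (split until stable):
  π0 = {{0,1,2,3,4,5}}
  π1 = {{0,4},{1,5},{2},{3}}
  π2 = {{0},{1},{2},{3},{4},{5}}
stable after 3 split(s): 6 block(s)
[2]={2}  [5]={5}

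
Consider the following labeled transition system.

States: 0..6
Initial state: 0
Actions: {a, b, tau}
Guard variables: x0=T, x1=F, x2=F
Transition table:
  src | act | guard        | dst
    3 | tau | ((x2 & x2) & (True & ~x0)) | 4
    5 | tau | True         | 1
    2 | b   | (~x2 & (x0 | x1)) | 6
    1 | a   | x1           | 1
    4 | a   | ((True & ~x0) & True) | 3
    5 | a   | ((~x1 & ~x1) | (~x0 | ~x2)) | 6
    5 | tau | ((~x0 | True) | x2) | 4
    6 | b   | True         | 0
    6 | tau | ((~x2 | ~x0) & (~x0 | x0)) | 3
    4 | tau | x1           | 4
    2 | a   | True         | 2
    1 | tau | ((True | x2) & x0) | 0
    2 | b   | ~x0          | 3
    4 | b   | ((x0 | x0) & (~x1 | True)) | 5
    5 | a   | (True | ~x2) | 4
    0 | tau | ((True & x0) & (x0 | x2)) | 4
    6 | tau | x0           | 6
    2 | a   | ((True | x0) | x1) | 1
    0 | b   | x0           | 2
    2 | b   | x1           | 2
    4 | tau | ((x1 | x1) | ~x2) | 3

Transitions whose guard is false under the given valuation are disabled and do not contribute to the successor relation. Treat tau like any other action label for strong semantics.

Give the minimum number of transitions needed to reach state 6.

BFS to 6:
  L0 = {0}
  L1 = {2,4}
  L2 = {1,3,5,6}
first hit 6 at d=2 via b·b

Answer: 2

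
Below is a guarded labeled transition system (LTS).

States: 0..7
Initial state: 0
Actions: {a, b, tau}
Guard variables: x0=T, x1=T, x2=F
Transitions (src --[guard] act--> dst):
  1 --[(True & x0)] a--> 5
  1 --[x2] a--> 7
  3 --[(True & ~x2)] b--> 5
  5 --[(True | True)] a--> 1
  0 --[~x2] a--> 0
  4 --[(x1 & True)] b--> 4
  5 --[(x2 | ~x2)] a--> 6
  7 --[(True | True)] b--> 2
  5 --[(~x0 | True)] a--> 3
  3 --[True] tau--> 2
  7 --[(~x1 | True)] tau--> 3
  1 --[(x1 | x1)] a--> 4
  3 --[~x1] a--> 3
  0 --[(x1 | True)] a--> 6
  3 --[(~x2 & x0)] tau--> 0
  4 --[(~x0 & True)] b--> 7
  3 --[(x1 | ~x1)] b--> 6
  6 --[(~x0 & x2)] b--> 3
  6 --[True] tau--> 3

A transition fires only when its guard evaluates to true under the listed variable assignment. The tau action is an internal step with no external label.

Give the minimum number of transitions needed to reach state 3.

Answer: 2

Working:
Breadth-first toward 3:
  L0 = {0}
  L1 = {6}
  L2 = {3}
first hit 3 at d=2 via a·tau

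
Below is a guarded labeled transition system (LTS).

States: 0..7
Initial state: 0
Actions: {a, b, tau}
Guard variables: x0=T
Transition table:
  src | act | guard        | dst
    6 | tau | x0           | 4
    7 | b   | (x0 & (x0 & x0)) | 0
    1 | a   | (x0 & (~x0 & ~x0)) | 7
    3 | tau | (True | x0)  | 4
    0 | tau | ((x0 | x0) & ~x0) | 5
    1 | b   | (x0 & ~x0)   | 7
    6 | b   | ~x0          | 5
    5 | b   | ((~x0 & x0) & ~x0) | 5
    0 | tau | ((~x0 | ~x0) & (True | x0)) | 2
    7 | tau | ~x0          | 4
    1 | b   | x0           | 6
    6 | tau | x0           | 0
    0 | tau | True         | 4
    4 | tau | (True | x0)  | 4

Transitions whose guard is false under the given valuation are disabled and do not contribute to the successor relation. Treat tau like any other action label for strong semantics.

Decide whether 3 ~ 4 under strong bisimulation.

Answer: BISIMILAR

Analysis:
Compute ~ classes (split until stable):
  round 0: {{0,1,2,3,4,5,6,7}}
  round 1: {{0,3,4,6},{1,7},{2,5}}
Fixed point at round 2; 3 class(es).
[3]={0,3,4,6}  [4]={0,3,4,6}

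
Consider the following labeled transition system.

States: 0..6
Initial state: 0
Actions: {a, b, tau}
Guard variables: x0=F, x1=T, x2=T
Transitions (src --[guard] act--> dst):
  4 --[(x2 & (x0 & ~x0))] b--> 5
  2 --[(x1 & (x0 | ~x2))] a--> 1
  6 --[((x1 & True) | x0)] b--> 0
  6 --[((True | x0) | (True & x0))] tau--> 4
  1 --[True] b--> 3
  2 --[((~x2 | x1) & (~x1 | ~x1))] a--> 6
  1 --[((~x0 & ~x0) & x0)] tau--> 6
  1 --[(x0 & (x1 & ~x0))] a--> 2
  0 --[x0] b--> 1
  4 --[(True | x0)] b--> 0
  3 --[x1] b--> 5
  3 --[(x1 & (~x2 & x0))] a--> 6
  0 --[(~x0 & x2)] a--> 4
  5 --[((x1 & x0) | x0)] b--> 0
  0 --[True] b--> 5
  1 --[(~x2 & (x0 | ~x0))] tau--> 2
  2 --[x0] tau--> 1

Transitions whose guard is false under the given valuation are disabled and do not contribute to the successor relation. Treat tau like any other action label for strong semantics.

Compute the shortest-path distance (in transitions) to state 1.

Answer: UNREACHABLE

Analysis:
Layered search for 1:
  Layer 0: {0}
  Layer 1: {4,5}
1 never appears.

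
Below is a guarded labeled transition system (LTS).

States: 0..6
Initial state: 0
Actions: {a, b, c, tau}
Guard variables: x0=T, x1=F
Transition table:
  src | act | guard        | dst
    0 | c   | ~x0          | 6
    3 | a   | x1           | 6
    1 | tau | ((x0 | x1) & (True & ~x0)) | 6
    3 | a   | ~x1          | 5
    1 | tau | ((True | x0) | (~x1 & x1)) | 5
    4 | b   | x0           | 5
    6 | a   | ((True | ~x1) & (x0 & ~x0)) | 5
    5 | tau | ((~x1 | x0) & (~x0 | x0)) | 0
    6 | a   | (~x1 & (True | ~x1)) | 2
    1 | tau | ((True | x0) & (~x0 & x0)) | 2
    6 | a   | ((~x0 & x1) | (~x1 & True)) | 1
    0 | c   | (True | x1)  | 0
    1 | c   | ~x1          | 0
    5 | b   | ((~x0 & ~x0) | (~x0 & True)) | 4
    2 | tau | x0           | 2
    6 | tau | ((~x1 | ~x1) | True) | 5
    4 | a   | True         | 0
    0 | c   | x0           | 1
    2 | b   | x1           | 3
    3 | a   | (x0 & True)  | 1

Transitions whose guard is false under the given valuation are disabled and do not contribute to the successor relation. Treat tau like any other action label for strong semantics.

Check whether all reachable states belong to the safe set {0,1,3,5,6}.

Answer: INVARIANT HOLDS

Trace:
Inv-set: {0,1,3,5,6}
Reach set: {0,1,5}
  0: safe
  1: safe
  5: safe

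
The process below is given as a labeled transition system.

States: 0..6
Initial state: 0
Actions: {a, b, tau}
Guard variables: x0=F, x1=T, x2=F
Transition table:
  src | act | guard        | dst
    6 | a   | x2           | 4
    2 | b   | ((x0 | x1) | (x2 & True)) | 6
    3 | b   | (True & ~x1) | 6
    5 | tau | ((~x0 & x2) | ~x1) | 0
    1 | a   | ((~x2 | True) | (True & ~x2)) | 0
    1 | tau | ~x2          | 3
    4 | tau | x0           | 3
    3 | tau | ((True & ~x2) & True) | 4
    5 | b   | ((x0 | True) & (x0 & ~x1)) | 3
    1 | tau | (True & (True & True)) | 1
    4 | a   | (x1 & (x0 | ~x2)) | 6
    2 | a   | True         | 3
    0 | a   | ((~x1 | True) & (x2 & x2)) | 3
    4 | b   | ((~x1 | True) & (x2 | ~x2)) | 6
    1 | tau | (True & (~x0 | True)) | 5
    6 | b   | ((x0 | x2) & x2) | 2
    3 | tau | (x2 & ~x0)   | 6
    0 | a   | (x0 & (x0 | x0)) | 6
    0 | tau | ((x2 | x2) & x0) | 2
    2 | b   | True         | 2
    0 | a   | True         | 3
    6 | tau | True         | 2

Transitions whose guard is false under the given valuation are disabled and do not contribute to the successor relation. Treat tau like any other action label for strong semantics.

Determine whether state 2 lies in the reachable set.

Guard filter leaves 12 enabled edge(s).
depth 0: {0}
depth 1: {3}  total {0,3}
depth 2: {4}  total {0,3,4}
depth 3: {6}  total {0,3,4,6}
depth 4: {2}  total {0,2,3,4,6}
Reachable = {0,2,3,4,6}
witness 2: a·tau·a·tau

Answer: REACHABLE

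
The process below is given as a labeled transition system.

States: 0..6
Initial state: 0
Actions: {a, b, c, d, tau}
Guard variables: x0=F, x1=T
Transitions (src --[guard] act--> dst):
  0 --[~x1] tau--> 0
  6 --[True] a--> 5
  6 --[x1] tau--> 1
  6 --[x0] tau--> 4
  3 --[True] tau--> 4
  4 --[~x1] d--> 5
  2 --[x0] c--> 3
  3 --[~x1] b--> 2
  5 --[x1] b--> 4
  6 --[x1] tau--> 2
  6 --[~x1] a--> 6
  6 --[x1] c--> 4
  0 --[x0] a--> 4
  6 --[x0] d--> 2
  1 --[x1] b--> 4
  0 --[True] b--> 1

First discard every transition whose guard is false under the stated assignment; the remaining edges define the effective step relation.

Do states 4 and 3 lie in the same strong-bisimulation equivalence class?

Answer: NOT BISIMILAR

Working:
Refine partition for ~:
  round 0: {{0,1,2,3,4,5,6}}
  round 1: {{0,1,5},{2,4},{3},{6}}
  round 2: {{0},{1,5},{2,4},{3},{6}}
5 equivalence class(es) (converged in 3)
4∈{2,4}, 3∈{3}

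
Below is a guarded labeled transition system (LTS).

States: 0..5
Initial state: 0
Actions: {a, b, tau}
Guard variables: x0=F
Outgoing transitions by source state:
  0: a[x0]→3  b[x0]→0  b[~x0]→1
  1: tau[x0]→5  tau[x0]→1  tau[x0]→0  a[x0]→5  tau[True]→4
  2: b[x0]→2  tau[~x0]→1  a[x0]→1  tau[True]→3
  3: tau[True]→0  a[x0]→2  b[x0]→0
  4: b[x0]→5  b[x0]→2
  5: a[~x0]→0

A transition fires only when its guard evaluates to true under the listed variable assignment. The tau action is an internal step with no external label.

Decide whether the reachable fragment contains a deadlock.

Answer: DEADLOCK at state 4

Trace:
Reachable = {0,1,4}
  0: b→1  [1 exit(s)]
  1: tau→4  [1 exit(s)]
  4: ∅  [deadlock]
Path to 4: b·tau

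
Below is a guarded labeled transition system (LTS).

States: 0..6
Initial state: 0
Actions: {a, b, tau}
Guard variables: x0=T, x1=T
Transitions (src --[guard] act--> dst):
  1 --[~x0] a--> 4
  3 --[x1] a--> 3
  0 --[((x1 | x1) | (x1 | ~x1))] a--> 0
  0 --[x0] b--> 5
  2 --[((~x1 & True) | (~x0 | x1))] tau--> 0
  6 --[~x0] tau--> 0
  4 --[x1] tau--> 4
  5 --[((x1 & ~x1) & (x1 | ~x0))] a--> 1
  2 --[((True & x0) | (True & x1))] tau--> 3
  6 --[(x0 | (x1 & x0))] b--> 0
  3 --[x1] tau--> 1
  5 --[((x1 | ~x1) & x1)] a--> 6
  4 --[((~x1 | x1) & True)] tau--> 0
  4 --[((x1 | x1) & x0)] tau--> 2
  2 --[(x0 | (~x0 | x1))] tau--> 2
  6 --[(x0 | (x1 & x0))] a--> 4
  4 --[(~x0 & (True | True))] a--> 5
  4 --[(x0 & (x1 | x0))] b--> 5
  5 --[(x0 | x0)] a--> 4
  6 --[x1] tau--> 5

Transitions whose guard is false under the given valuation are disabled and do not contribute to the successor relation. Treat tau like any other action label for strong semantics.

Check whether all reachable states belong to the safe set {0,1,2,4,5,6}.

Safe = {0,1,2,4,5,6}
R = {0,1,2,3,4,5,6}
  0: ✓
  1: ✓
  2: ✓
  3: outside
  4: ✓
  5: ✓
  6: ✓
reach 3 via b·a·tau·tau — violates

Answer: INVARIANT VIOLATED at state 3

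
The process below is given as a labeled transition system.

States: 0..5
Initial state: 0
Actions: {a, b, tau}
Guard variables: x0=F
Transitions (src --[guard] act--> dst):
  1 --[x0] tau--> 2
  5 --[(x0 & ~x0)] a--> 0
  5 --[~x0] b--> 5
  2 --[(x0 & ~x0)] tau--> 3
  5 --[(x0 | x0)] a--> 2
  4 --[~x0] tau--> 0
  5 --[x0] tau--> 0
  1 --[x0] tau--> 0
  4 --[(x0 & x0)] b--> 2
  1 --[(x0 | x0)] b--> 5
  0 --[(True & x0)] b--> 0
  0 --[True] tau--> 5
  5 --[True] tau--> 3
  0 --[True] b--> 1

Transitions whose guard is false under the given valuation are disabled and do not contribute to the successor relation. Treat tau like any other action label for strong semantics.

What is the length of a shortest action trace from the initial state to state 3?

Answer: 2

Trace:
Layered search for 3:
  L0 = {0}
  L1 = {1,5}
  L2 = {3}
3 enters at depth 2; path tau·tau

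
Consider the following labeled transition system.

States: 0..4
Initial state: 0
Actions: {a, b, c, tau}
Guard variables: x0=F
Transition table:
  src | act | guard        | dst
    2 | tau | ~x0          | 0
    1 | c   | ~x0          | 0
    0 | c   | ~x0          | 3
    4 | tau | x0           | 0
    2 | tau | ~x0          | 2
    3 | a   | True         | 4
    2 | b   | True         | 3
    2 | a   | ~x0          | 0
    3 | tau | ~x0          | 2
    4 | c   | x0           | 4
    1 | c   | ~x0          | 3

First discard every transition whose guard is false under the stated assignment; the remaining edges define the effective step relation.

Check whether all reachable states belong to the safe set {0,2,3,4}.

Answer: INVARIANT HOLDS

Analysis:
Inv-set: {0,2,3,4}
Reachable = {0,2,3,4}
  0: safe
  2: safe
  3: safe
  4: safe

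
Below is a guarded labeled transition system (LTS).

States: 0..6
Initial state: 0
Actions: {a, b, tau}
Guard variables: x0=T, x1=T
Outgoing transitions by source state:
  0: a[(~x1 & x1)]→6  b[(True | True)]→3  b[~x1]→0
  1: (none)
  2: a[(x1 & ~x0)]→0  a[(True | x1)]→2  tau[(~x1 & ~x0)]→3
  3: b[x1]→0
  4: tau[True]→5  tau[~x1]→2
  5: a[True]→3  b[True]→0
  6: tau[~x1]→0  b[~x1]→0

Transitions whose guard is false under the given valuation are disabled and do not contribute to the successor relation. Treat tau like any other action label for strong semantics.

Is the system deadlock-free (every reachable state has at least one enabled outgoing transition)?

Answer: DEADLOCK-FREE

Analysis:
Reachable = {0,3}
  0: b→3  [1 out]
  3: b→0  [1 out]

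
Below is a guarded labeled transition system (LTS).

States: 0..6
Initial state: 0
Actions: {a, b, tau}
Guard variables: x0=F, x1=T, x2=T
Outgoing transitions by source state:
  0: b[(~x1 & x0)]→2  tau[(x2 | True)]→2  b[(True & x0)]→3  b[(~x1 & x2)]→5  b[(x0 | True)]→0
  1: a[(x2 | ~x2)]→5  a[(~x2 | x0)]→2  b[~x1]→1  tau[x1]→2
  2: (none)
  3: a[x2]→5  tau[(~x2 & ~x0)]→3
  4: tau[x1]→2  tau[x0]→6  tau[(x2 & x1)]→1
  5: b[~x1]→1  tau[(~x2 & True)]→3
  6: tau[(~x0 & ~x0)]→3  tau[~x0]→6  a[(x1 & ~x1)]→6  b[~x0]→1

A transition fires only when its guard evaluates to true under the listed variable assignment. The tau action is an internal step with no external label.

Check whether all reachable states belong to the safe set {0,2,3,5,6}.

Inv-set: {0,2,3,5,6}
Reach set: {0,2}
  0: safe
  2: safe

Answer: INVARIANT HOLDS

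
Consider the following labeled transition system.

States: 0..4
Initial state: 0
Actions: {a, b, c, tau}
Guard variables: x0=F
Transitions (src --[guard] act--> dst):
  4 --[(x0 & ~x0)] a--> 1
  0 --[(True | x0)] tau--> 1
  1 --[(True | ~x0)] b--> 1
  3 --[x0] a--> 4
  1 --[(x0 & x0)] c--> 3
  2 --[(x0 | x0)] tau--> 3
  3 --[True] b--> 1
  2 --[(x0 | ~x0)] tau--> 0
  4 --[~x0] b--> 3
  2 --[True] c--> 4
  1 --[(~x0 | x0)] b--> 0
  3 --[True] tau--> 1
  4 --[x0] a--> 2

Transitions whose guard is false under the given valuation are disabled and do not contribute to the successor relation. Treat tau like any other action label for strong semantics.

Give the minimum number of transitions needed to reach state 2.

Answer: UNREACHABLE

Working:
Layered search for 2:
  L0 = {0}
  L1 = {1}
2 never appears.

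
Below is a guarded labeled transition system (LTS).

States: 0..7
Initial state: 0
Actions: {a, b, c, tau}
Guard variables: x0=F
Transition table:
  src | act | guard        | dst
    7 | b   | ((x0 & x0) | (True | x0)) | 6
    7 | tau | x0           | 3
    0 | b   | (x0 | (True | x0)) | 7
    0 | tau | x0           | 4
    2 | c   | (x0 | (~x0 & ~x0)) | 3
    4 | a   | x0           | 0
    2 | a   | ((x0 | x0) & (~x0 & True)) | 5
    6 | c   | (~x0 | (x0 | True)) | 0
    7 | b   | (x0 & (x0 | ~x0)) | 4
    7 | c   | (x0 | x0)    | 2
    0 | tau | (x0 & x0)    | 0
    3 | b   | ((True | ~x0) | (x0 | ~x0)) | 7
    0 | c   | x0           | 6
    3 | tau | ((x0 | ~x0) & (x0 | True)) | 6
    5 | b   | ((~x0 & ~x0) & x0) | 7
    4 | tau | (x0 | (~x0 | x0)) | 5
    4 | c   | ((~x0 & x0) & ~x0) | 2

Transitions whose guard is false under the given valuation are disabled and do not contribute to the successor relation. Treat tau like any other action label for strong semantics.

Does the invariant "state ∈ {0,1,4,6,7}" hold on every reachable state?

Safe = {0,1,4,6,7}
R = {0,6,7}
  0: safe
  6: safe
  7: safe

Answer: INVARIANT HOLDS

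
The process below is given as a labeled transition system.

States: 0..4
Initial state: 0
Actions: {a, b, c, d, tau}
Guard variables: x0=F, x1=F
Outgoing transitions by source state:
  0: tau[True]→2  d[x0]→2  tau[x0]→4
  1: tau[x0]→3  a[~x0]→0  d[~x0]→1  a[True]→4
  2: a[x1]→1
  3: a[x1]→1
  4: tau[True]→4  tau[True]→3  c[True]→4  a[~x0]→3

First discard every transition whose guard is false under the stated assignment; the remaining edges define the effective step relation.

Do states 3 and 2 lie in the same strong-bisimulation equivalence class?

Answer: BISIMILAR

Working:
Bisimulation quotient by refinement:
  π0 = {{0,1,2,3,4}}
  π1 = {{0},{1},{2,3},{4}}
Fixed point at round 2; 4 class(es).
3∈{2,3}, 2∈{2,3}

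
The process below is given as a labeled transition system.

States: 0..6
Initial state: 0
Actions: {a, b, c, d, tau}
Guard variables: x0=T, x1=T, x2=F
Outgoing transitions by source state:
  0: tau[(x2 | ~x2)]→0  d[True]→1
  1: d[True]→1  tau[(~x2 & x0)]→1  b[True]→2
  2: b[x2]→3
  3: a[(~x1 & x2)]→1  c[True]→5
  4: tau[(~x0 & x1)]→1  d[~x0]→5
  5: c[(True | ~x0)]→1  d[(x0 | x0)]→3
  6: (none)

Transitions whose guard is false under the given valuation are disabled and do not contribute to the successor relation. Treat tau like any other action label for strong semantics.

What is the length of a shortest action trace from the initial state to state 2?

Answer: 2

Trace:
Layered search for 2:
  depth 0: {0}
  depth 1: {1}
  depth 2: {2}
2 enters at depth 2; path d·b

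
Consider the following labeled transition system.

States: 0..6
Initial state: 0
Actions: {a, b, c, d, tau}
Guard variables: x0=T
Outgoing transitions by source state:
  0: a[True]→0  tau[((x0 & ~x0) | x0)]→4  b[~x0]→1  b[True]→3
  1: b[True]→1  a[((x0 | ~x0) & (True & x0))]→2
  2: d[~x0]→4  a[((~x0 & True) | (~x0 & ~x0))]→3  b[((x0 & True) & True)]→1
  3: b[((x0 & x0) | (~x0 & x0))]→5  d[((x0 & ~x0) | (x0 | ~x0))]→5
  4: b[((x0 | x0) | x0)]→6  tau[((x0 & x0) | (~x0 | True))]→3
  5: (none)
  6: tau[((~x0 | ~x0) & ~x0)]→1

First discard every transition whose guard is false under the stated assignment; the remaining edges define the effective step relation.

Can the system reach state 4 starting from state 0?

Answer: REACHABLE

Trace:
Guard filter leaves 10 enabled edge(s).
depth 0: {0}
depth 1: {3,4}  now seen {0,3,4}
depth 2: {5,6}  now seen {0,3,4,5,6}
Reachable = {0,3,4,5,6}
witness 4: tau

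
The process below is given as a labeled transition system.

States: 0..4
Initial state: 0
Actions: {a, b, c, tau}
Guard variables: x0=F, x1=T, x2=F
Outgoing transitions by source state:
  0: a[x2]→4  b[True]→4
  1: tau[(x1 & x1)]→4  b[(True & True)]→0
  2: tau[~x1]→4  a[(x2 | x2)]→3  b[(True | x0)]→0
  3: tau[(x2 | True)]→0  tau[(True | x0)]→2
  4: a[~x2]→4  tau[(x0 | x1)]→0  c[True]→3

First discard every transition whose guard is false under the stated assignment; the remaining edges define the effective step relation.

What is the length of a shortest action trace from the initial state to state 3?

Answer: 2

Trace:
Layered search for 3:
  L0 = {0}
  L1 = {4}
  L2 = {3}
first hit 3 at d=2 via b·c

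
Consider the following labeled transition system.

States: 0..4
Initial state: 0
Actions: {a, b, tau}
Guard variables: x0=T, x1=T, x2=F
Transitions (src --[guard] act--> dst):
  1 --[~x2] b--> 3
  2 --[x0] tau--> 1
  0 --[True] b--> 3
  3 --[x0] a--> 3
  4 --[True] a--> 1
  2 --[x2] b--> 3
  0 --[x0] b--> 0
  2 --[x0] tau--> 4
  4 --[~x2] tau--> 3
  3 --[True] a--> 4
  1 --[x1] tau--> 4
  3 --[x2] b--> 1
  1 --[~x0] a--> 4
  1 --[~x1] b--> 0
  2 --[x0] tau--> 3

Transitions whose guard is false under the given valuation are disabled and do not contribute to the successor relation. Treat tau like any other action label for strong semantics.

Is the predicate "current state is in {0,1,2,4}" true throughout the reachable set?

Answer: INVARIANT VIOLATED at state 3

Trace:
Allowed set {0,1,2,4}
Reachable = {0,1,3,4}
  0: ok
  1: ok
  3: outside
  4: ok
witness against invariant: b → 3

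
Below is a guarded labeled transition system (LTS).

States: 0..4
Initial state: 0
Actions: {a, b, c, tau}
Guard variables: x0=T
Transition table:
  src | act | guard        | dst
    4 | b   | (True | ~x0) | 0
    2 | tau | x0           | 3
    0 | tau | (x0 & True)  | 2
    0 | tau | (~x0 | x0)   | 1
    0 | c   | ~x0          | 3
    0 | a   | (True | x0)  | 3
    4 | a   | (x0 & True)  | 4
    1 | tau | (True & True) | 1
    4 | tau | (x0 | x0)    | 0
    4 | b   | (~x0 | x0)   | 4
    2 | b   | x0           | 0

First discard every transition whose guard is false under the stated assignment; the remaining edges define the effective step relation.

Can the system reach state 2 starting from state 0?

After dropping false guards: 10 live edges.
L0 = {0}
L1 = {1,2,3}  cumulative {0,1,2,3}
Reachable = {0,1,2,3}
witness 2: tau

Answer: REACHABLE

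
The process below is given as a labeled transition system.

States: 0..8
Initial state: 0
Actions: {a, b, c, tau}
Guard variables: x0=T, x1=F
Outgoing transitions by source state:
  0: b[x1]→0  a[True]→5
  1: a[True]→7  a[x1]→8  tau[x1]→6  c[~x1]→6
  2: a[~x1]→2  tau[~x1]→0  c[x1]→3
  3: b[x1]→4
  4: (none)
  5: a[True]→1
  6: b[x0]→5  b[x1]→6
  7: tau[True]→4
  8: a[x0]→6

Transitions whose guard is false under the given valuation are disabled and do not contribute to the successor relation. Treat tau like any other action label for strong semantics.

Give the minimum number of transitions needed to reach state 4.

Answer: 4

Trace:
Layered search for 4:
  L0 = {0}
  L1 = {5}
  L2 = {1}
  L3 = {6,7}
  L4 = {4}
depth(4)=4, e.g. a·a·a·tau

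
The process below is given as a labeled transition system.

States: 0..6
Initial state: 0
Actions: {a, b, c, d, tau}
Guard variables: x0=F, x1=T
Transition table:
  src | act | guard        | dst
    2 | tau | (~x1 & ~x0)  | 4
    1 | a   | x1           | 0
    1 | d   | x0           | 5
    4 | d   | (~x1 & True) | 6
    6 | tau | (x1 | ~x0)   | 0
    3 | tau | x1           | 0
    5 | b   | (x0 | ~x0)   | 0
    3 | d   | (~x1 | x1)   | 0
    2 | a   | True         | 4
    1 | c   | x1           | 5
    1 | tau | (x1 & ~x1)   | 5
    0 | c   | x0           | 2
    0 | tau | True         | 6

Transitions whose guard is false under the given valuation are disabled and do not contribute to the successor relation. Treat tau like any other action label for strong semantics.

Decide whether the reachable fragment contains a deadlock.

Answer: DEADLOCK-FREE

Analysis:
Reach set: {0,6}
  0: tau→6  [1 exit(s)]
  6: tau→0  [1 exit(s)]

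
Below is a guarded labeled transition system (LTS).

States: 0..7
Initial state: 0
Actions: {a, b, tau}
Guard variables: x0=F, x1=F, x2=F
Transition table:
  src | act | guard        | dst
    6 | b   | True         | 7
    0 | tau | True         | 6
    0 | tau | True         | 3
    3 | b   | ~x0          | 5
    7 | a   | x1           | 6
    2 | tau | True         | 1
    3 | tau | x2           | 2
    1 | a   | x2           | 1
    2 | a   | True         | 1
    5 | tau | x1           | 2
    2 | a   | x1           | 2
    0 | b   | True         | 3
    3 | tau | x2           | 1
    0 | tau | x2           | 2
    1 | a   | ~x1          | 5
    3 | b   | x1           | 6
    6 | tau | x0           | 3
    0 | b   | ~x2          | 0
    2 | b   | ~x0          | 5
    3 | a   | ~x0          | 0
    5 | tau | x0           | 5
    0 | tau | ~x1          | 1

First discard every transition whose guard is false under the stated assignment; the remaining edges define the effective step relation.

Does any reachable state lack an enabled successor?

R = {0,1,3,5,6,7}
  0: b→0  b→3  tau→1  tau→3  tau→6  [deg 5]
  1: a→5  [deg 1]
  3: a→0  b→5  [deg 2]
  5: ∅  [deadlock]
  6: b→7  [deg 1]
  7: ∅  [deadlock]
witness 5: tau·a

Answer: DEADLOCK at state 5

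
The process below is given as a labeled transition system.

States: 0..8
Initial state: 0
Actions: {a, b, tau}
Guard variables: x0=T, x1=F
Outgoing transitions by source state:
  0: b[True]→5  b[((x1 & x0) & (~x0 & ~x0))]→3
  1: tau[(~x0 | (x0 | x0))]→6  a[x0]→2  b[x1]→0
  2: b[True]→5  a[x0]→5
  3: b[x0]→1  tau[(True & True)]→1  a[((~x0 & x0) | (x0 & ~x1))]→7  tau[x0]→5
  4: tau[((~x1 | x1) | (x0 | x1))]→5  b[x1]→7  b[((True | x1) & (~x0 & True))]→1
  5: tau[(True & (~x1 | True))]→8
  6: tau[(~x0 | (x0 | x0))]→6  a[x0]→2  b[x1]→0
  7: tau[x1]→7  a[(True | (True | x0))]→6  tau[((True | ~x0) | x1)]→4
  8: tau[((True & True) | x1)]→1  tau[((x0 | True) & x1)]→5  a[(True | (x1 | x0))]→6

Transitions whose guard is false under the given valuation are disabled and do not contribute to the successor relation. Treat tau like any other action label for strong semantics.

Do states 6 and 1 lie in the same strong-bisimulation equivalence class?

Refine partition for ~:
  round 0: {{0,1,2,3,4,5,6,7,8}}
  round 1: {{0},{1,6,7,8},{2},{3},{4,5}}
  round 2: {{0},{1,6},{2},{3},{4},{5},{7},{8}}
8 equivalence class(es) (converged in 3)
class of 6: {1,6}; class of 1: {1,6}

Answer: BISIMILAR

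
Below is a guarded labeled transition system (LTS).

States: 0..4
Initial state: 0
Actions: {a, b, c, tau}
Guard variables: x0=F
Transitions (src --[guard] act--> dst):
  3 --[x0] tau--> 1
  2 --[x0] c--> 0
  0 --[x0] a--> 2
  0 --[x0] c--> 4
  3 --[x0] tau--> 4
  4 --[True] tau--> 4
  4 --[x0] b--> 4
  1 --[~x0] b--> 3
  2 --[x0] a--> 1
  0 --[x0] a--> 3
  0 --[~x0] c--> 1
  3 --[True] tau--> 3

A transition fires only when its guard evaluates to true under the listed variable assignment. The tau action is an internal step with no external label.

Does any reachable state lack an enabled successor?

Reachable = {0,1,3}
  0: c→1  [deg 1]
  1: b→3  [deg 1]
  3: tau→3  [deg 1]

Answer: DEADLOCK-FREE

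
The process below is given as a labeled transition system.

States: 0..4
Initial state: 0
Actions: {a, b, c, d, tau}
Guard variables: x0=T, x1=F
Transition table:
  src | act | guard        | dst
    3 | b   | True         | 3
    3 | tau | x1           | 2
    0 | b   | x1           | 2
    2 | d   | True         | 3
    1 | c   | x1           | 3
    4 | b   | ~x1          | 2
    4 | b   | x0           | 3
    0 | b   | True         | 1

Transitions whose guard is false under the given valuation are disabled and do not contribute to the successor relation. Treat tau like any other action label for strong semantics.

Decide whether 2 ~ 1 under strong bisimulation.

Compute ~ classes (split until stable):
  P[0] = {{0,1,2,3,4}}
  P[1] = {{0,3,4},{1},{2}}
  P[2] = {{0},{1},{2},{3},{4}}
stable after 3 split(s): 5 block(s)
2∈{2}, 1∈{1}

Answer: NOT BISIMILAR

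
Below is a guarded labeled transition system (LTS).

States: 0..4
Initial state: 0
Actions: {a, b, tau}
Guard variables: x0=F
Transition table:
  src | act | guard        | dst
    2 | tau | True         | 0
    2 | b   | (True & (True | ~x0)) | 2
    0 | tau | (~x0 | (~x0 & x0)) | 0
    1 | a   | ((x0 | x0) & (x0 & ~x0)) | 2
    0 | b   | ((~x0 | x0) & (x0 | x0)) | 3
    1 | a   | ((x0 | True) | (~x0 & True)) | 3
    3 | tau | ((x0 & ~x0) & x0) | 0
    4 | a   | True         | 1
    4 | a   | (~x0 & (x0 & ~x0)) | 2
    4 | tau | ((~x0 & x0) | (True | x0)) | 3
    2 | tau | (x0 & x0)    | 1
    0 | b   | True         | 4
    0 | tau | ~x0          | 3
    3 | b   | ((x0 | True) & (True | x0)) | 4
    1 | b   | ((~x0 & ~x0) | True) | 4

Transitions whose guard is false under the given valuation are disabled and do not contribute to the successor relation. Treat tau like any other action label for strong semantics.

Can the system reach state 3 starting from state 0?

Answer: REACHABLE

Analysis:
10 transition(s) survive guard evaluation.
L0 = {0}
L1 = {3,4}  total {0,3,4}
L2 = {1}  total {0,1,3,4}
Reach set: {0,1,3,4}
Path to 3: tau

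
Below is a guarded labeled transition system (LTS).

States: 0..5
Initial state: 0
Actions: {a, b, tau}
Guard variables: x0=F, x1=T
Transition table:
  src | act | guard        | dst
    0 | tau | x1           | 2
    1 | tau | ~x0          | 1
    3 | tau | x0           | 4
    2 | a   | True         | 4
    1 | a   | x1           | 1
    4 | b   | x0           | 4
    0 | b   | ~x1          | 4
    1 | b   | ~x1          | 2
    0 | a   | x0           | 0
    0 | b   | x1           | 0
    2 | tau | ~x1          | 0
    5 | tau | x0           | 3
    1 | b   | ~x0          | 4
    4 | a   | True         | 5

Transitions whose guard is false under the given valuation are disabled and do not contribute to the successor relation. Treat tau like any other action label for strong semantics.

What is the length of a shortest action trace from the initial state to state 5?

Breadth-first toward 5:
  Layer 0: {0}
  Layer 1: {2}
  Layer 2: {4}
  Layer 3: {5}
first hit 5 at d=3 via tau·a·a

Answer: 3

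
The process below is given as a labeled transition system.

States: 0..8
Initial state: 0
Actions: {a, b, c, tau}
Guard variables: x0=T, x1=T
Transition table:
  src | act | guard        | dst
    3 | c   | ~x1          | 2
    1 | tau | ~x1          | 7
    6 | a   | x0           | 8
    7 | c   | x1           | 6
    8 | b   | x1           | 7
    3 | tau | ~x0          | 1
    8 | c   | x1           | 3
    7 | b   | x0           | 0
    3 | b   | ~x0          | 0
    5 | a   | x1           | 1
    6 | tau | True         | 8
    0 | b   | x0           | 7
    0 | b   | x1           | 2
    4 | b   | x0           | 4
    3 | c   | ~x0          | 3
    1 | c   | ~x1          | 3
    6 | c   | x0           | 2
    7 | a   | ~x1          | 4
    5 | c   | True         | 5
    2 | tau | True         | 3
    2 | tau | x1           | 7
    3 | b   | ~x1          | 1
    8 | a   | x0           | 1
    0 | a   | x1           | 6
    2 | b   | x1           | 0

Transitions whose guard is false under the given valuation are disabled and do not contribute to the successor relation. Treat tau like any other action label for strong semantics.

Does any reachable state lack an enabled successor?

Answer: DEADLOCK at state 1

Working:
R = {0,1,2,3,6,7,8}
  0: a→6  b→2  b→7  [3 out]
  1: ∅  [deadlock]
  2: b→0  tau→3  tau→7  [3 out]
  3: ∅  [deadlock]
  6: a→8  c→2  tau→8  [3 out]
  7: b→0  c→6  [2 out]
  8: a→1  b→7  c→3  [3 out]
witness 1: a·a·a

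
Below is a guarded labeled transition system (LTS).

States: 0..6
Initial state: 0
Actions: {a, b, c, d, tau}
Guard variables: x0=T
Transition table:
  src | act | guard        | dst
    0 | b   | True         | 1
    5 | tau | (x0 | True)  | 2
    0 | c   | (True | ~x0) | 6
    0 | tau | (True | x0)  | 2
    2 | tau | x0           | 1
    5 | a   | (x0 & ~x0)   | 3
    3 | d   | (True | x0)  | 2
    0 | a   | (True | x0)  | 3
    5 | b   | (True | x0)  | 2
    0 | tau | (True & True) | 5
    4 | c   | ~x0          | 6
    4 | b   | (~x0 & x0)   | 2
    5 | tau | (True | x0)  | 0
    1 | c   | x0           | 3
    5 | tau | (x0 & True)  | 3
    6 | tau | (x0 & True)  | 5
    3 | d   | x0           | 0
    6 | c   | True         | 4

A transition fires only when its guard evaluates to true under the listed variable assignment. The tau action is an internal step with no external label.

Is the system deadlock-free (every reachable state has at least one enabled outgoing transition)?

R = {0,1,2,3,4,5,6}
  0: a→3  b→1  c→6  tau→2  tau→5  [deg 5]
  1: c→3  [deg 1]
  2: tau→1  [deg 1]
  3: d→0  d→2  [deg 2]
  4: ∅  [no exit]
  5: b→2  tau→0  tau→2  tau→3  [deg 4]
  6: c→4  tau→5  [deg 2]
Path to 4: c·c

Answer: DEADLOCK at state 4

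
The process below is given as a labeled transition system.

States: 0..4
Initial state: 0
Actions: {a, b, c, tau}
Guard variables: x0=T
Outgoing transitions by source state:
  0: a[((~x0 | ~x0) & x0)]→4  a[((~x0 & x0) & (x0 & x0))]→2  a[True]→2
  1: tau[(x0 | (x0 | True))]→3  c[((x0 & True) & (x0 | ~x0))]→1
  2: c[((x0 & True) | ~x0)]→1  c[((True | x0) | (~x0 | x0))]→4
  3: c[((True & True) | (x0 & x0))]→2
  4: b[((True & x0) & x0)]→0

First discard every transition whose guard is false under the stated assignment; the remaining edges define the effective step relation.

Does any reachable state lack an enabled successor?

Reach set: {0,1,2,3,4}
  0: a→2  [1 out]
  1: c→1  tau→3  [2 out]
  2: c→1  c→4  [2 out]
  3: c→2  [1 out]
  4: b→0  [1 out]

Answer: DEADLOCK-FREE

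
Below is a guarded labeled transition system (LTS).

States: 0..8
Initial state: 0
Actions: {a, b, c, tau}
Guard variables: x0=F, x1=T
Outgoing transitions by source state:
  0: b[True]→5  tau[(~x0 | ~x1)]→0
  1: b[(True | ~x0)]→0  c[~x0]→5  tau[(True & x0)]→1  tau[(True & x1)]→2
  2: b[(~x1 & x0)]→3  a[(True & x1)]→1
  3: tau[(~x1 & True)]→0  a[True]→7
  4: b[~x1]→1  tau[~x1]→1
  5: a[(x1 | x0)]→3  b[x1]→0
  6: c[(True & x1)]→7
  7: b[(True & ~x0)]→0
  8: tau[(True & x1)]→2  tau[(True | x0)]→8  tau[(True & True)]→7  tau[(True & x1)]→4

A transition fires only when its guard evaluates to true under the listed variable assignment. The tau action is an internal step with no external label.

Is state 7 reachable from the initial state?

Answer: REACHABLE

Analysis:
After dropping false guards: 15 live edges.
depth 0: {0}
depth 1: {5}  now seen {0,5}
depth 2: {3}  now seen {0,3,5}
depth 3: {7}  now seen {0,3,5,7}
Reach set: {0,3,5,7}
trace reaching 7: b·a·a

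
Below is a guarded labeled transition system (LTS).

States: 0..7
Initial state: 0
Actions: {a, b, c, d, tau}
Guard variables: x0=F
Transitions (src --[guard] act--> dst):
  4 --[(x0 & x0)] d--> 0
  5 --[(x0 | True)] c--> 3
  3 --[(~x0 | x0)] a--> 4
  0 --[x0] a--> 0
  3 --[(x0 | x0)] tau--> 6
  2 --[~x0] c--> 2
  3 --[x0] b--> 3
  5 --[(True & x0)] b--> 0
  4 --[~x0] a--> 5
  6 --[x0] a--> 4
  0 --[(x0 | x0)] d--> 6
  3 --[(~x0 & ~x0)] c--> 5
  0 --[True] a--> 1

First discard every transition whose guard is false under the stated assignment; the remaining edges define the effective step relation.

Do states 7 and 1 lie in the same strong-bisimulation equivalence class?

Answer: BISIMILAR

Analysis:
Compute ~ classes (split until stable):
  round 0: {{0,1,2,3,4,5,6,7}}
  round 1: {{0,4},{1,6,7},{2,5},{3}}
  round 2: {{0},{1,6,7},{2},{3},{4},{5}}
6 equivalence class(es) (converged in 3)
7∈{1,6,7}, 1∈{1,6,7}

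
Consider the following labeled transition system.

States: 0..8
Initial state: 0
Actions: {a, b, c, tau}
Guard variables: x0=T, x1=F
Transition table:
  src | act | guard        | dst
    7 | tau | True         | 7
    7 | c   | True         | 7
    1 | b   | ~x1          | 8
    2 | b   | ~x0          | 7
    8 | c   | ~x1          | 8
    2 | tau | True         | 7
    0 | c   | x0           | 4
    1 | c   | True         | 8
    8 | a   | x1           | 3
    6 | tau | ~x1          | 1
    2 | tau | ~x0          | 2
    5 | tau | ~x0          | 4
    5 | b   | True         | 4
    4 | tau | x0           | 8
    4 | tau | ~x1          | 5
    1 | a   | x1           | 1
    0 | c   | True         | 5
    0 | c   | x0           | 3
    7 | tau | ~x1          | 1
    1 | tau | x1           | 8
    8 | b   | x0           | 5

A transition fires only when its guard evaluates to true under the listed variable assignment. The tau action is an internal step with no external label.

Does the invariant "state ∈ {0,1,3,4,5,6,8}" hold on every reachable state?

Safe = {0,1,3,4,5,6,8}
R = {0,3,4,5,8}
  0: ✓
  3: ✓
  4: ✓
  5: ✓
  8: ✓

Answer: INVARIANT HOLDS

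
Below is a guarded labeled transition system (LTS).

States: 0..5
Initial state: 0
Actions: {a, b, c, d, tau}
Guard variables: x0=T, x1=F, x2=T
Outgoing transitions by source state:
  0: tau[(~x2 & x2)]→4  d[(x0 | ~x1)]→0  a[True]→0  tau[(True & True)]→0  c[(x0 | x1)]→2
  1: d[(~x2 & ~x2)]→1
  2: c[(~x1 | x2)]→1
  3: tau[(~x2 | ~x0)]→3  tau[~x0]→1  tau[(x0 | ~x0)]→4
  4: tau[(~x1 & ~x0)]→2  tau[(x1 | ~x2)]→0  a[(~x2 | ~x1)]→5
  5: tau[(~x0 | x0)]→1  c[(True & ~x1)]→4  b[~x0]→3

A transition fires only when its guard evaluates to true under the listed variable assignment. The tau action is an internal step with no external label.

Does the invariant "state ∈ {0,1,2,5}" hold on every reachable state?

Inv-set: {0,1,2,5}
Reach set: {0,1,2}
  0: safe
  1: safe
  2: safe

Answer: INVARIANT HOLDS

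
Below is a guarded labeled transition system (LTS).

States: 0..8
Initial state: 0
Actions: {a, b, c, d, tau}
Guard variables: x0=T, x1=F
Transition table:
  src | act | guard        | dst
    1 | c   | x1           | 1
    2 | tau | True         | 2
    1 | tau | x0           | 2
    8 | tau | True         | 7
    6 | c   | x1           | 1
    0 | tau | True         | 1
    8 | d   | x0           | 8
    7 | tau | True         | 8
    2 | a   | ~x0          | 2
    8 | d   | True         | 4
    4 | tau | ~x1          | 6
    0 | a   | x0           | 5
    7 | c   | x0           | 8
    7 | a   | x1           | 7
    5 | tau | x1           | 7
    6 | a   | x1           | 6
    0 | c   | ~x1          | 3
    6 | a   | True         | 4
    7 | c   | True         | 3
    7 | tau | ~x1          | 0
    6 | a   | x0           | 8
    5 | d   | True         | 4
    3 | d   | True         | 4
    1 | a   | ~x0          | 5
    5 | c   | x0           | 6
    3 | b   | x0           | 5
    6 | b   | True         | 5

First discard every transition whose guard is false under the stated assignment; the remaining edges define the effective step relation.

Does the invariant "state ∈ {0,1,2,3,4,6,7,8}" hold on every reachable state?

Answer: INVARIANT VIOLATED at state 5

Trace:
Safe = {0,1,2,3,4,6,7,8}
Reach set: {0,1,2,3,4,5,6,7,8}
  0: ok
  1: ok
  2: ok
  3: ok
  4: ok
  5: outside
  6: ok
  7: ok
  8: ok
witness against invariant: a → 5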